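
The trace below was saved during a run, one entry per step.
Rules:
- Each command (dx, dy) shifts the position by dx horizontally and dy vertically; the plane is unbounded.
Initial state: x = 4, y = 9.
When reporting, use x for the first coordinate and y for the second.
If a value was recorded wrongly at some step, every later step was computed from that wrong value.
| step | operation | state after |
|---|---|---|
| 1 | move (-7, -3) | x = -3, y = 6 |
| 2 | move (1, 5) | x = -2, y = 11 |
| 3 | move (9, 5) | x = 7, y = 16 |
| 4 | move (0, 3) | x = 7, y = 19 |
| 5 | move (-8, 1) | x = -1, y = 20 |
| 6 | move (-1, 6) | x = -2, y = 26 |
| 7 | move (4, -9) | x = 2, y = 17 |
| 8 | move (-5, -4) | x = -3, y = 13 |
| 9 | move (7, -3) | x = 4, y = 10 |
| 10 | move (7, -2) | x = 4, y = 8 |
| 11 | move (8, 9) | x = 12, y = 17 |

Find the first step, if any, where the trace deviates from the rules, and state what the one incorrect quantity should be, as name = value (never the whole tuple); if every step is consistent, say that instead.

step 10, x = 11

Step 1: x = 4 + (-7) = -3, y = 9 + (-3) = 6 — no discrepancy.
Step 2: x = -3 + (1) = -2, y = 6 + (5) = 11 — exactly as logged.
Step 3: x = -2 + (9) = 7, y = 11 + (5) = 16 — checks out.
Step 4: x = 7 + (0) = 7, y = 16 + (3) = 19 — no discrepancy.
Step 5: x = 7 + (-8) = -1, y = 19 + (1) = 20 — no discrepancy.
Step 6: x = -1 + (-1) = -2, y = 20 + (6) = 26 — agrees with the trace.
Step 7: x = -2 + (4) = 2, y = 26 + (-9) = 17 — consistent with the trace.
Step 8: x = 2 + (-5) = -3, y = 17 + (-4) = 13 — no discrepancy.
Step 9: x = -3 + (7) = 4, y = 13 + (-3) = 10 — matches.
Step 10: x = 4 + (7) = 11, y = 10 + (-2) = 8 — first mismatch against the trace.
That makes step 10 the first incorrect line — x = 11 is what it should show.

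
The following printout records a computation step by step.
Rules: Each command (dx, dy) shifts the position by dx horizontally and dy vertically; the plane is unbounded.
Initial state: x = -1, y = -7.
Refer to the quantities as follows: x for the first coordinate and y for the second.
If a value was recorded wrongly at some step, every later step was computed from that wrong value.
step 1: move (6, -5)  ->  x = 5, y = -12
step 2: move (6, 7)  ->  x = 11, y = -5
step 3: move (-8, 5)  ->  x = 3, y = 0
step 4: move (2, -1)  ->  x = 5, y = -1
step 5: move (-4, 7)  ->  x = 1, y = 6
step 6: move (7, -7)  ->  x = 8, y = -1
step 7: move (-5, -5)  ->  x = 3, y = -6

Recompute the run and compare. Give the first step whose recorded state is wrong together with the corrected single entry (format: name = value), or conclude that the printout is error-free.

Recomputing the run from the initial state:
step 1: x = 5, y = -12
step 2: x = 11, y = -5
step 3: x = 3, y = 0
step 4: x = 5, y = -1
step 5: x = 1, y = 6
step 6: x = 8, y = -1
step 7: x = 3, y = -6
This matches the printout at every step.

no error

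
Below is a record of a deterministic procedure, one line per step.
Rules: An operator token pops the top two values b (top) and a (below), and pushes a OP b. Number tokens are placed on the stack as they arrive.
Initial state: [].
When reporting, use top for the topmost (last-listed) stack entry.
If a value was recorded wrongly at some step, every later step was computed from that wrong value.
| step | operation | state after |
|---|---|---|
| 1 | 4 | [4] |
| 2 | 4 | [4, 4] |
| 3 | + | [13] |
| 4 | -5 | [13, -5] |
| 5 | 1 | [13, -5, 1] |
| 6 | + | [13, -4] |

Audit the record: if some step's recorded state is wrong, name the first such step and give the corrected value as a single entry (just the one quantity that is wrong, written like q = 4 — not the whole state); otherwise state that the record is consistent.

step 3, top = 8

step 1: push 4: top = 4 -> checks out
step 2: push 4: top = 4 -> in agreement
step 3: 4 + 4 = 8 -> the recorded entry deviates here
First incorrect step: 3; the correct value is top = 8.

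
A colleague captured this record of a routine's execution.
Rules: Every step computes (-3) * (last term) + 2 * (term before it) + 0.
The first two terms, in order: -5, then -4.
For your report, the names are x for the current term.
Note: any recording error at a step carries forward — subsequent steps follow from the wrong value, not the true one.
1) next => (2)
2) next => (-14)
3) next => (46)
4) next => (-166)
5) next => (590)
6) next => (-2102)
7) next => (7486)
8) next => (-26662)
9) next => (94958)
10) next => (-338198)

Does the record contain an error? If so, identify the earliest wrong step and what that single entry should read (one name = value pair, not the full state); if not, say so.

Recomputing the run from the initial state:
step 1: x = 2
step 2: x = -14
step 3: x = 46
step 4: x = -166
step 5: x = 590
step 6: x = -2102
step 7: x = 7486
step 8: x = -26662
step 9: x = 94958
step 10: x = -338198
This matches the record at every step.

no error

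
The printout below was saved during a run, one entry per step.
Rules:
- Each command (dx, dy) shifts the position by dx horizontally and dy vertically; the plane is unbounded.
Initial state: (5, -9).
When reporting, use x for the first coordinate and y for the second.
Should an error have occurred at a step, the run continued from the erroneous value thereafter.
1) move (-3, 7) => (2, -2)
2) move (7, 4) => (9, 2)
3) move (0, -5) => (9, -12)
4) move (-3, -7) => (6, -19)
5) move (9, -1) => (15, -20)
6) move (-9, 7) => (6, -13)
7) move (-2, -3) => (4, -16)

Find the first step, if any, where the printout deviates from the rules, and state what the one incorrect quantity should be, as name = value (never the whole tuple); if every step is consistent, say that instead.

Recomputing the run from the initial state:
step 1: x = 2, y = -2
step 2: x = 9, y = 2
step 3: x = 9, y = -3
step 4: x = 6, y = -10
step 5: x = 15, y = -11
step 6: x = 6, y = -4
step 7: x = 4, y = -7
The first disagreement with the printout is at step 3, where the value should be y = -3.

step 3, y = -3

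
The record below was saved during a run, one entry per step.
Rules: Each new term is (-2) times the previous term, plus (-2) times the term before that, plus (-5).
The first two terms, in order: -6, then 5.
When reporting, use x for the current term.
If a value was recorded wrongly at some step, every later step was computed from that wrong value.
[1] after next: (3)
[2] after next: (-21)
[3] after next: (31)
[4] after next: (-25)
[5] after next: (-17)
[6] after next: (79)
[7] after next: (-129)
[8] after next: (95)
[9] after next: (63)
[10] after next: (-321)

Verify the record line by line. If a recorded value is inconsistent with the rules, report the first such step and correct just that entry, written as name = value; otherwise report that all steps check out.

Recomputing the run from the initial state:
step 1: x = -3
step 2: x = -9
step 3: x = 19
step 4: x = -25
step 5: x = 7
step 6: x = 31
step 7: x = -81
step 8: x = 95
step 9: x = -33
step 10: x = -129
The first disagreement with the record is at step 1, where the value should be x = -3.

step 1, x = -3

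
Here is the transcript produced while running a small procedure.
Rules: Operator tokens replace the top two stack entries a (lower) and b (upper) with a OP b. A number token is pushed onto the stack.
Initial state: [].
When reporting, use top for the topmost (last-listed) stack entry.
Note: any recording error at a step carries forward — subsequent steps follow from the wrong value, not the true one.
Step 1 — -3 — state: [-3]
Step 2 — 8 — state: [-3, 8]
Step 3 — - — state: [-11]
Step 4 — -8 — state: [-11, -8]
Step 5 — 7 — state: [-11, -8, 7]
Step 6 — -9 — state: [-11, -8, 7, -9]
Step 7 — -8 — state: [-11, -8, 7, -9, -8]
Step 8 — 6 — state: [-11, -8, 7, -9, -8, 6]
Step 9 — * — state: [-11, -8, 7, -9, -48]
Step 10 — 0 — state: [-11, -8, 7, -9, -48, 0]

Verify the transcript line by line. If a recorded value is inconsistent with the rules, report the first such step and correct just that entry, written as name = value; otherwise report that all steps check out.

no error

step 1: push -3: top = -3 -> checks out
step 2: push 8: top = 8 -> consistent with the transcript
step 3: -3 - 8 = -11 -> in agreement
step 4: push -8: top = -8 -> no discrepancy
step 5: push 7: top = 7 -> agrees with the transcript
step 6: push -9: top = -9 -> matches
step 7: push -8: top = -8 -> no discrepancy
step 8: push 6: top = 6 -> confirmed correct
step 9: -8 * 6 = -48 -> same as recorded
step 10: push 0: top = 0 -> verified
Nothing is out of place; the run is error-free.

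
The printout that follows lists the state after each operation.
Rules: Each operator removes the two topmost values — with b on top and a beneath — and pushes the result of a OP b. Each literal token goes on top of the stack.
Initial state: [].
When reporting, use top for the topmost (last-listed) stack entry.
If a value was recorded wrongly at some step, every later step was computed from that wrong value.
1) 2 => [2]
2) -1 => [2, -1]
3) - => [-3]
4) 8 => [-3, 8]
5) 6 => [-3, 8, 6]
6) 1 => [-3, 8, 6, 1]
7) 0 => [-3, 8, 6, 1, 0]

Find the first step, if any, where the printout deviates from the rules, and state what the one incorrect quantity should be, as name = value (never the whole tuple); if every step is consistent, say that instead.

Recomputing the run from the initial state:
step 1: [2]
step 2: [2, -1]
step 3: [3]
step 4: [3, 8]
step 5: [3, 8, 6]
step 6: [3, 8, 6, 1]
step 7: [3, 8, 6, 1, 0]
The first disagreement with the printout is at step 3, where the value should be top = 3.

step 3, top = 3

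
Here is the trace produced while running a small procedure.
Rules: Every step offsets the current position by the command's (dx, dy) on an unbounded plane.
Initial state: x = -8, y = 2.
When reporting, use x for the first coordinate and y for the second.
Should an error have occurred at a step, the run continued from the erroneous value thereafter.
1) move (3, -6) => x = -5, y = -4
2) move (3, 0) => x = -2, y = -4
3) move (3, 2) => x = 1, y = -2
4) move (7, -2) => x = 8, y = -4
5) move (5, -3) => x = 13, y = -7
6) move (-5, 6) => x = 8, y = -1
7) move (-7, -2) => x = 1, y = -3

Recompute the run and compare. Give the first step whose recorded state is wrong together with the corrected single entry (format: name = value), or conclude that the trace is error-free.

Step 1: x = -8 + (3) = -5, y = 2 + (-6) = -4 — verified.
Step 2: x = -5 + (3) = -2, y = -4 + (0) = -4 — consistent with the trace.
Step 3: x = -2 + (3) = 1, y = -4 + (2) = -2 — exactly as logged.
Step 4: x = 1 + (7) = 8, y = -2 + (-2) = -4 — agrees with the trace.
Step 5: x = 8 + (5) = 13, y = -4 + (-3) = -7 — no discrepancy.
Step 6: x = 13 + (-5) = 8, y = -7 + (6) = -1 — no discrepancy.
Step 7: x = 8 + (-7) = 1, y = -1 + (-2) = -3 — no discrepancy.
Each recorded entry agrees with the recomputation.

no error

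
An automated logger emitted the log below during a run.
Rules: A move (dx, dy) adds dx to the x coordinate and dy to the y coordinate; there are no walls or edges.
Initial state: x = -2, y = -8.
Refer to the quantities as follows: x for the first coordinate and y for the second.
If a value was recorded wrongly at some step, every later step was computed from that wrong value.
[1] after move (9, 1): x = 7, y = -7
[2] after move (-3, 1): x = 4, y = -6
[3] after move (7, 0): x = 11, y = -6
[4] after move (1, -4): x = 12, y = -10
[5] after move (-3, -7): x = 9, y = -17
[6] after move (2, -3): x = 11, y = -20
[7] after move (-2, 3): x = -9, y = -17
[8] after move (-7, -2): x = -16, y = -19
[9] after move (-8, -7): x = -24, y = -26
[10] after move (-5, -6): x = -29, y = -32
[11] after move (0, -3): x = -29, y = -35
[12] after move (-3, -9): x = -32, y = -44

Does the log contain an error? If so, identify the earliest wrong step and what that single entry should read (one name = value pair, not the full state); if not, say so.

1. x = -2 + (9) = 7, y = -8 + (1) = -7 (confirmed correct)
2. x = 7 + (-3) = 4, y = -7 + (1) = -6 (verified)
3. x = 4 + (7) = 11, y = -6 + (0) = -6 (no discrepancy)
4. x = 11 + (1) = 12, y = -6 + (-4) = -10 (same as recorded)
5. x = 12 + (-3) = 9, y = -10 + (-7) = -17 (agrees with the log)
6. x = 9 + (2) = 11, y = -17 + (-3) = -20 (confirmed correct)
7. x = 11 + (-2) = 9, y = -20 + (3) = -17 (not what was recorded)
Conclusion: step 7 carries the first error; the entry should be x = 9.

step 7, x = 9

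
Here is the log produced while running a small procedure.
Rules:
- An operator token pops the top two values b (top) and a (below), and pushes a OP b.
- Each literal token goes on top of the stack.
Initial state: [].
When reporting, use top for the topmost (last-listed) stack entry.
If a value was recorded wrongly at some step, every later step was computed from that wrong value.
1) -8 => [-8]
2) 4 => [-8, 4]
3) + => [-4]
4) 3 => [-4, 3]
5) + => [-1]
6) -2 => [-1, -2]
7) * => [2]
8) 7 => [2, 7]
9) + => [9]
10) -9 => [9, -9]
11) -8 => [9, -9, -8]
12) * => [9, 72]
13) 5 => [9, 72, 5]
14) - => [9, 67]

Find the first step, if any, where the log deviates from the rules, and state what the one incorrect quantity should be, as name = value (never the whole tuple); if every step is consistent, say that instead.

Recomputing the run from the initial state:
step 1: [-8]
step 2: [-8, 4]
step 3: [-4]
step 4: [-4, 3]
step 5: [-1]
step 6: [-1, -2]
step 7: [2]
step 8: [2, 7]
step 9: [9]
step 10: [9, -9]
step 11: [9, -9, -8]
step 12: [9, 72]
step 13: [9, 72, 5]
step 14: [9, 67]
This matches the log at every step.

no error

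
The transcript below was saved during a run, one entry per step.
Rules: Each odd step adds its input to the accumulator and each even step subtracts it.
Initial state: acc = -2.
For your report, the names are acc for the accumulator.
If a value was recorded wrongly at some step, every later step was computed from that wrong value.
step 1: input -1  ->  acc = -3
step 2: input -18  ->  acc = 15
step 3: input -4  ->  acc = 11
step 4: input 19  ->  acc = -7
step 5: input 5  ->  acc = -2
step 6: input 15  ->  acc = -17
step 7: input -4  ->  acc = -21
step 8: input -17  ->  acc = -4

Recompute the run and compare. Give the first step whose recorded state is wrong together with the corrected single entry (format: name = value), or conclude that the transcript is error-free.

step 4, acc = -8

Recomputing the run from the initial state:
step 1: acc = -3
step 2: acc = 15
step 3: acc = 11
step 4: acc = -8
step 5: acc = -3
step 6: acc = -18
step 7: acc = -22
step 8: acc = -5
The first disagreement with the transcript is at step 4, where the value should be acc = -8.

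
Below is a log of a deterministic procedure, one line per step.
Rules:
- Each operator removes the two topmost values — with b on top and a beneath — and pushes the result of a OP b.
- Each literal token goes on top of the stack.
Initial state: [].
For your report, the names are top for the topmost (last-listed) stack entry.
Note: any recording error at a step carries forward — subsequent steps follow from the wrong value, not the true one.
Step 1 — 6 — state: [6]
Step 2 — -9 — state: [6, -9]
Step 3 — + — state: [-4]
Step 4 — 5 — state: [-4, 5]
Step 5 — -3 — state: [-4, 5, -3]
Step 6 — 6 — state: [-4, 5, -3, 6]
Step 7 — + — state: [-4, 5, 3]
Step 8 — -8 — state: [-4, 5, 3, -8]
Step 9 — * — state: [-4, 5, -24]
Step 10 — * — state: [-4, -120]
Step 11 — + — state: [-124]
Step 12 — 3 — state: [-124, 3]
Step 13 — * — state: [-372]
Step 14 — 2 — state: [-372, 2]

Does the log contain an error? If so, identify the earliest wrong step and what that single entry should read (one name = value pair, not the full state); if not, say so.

Recomputing the run from the initial state:
step 1: [6]
step 2: [6, -9]
step 3: [-3]
step 4: [-3, 5]
step 5: [-3, 5, -3]
step 6: [-3, 5, -3, 6]
step 7: [-3, 5, 3]
step 8: [-3, 5, 3, -8]
step 9: [-3, 5, -24]
step 10: [-3, -120]
step 11: [-123]
step 12: [-123, 3]
step 13: [-369]
step 14: [-369, 2]
The first disagreement with the log is at step 3, where the value should be top = -3.

step 3, top = -3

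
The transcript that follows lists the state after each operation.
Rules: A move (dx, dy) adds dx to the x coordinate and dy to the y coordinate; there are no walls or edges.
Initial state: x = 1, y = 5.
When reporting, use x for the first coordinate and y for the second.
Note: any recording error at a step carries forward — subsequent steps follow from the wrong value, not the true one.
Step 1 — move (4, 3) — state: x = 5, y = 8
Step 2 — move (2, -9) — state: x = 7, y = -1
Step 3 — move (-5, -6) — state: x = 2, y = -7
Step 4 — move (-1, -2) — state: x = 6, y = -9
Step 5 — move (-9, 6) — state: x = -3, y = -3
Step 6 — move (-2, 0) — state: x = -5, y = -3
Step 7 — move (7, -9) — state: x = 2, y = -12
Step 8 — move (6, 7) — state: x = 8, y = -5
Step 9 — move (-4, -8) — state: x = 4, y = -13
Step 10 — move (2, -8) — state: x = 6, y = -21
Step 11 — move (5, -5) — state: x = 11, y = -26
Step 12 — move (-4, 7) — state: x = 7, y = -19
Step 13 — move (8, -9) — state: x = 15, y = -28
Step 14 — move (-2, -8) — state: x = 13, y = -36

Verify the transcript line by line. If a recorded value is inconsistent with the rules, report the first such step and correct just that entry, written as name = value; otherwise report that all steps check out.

step 1: x = 1 + (4) = 5, y = 5 + (3) = 8 -> same as recorded
step 2: x = 5 + (2) = 7, y = 8 + (-9) = -1 -> consistent with the transcript
step 3: x = 7 + (-5) = 2, y = -1 + (-6) = -7 -> consistent with the transcript
step 4: x = 2 + (-1) = 1, y = -7 + (-2) = -9 -> the entry is off here
The audit stops at step 4: the recorded entry is wrong and should be x = 1.

step 4, x = 1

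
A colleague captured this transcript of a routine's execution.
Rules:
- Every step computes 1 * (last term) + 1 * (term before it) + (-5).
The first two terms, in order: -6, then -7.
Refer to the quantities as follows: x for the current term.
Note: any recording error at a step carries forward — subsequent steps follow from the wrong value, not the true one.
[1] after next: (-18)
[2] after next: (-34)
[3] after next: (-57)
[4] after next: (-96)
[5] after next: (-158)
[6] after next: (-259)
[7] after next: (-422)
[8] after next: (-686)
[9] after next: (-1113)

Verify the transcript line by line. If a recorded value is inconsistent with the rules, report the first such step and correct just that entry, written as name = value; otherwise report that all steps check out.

step 2, x = -30

Step 1: x = 1*(-7) + (1)*(-6) + (-5) = -18 — no discrepancy.
Step 2: x = 1*(-18) + (1)*(-7) + (-5) = -30 — first mismatch against the transcript.
First incorrect step: 2; the correct value is x = -30.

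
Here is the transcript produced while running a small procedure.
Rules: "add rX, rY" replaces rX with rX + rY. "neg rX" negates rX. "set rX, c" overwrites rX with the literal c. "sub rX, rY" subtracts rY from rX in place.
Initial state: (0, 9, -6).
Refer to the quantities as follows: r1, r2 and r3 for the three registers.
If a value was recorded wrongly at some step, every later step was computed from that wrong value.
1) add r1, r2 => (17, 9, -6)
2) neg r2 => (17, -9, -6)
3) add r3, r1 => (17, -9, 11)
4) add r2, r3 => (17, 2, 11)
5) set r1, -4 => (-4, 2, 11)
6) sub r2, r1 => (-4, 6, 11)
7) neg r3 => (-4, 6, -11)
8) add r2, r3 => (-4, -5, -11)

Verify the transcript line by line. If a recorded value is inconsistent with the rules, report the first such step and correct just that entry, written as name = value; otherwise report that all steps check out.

step 1, r1 = 9

1. r1 = 0 + 9 = 9 (the transcript has a different value)
First deviation found at step 1; the corrected entry is r1 = 9.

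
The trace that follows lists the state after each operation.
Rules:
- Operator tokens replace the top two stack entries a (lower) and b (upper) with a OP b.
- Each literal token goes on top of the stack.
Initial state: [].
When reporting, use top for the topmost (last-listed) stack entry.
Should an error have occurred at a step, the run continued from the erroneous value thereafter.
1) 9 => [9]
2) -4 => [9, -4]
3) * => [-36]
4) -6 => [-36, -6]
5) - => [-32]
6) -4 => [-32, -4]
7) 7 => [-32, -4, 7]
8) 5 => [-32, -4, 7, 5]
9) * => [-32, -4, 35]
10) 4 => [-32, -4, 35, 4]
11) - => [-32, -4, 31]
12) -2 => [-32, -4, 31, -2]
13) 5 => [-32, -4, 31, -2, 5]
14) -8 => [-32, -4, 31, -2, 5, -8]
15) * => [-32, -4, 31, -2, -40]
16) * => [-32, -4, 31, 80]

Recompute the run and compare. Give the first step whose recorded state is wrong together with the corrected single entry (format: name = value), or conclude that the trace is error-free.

step 1: push 9: top = 9 -> verified
step 2: push -4: top = -4 -> agrees with the trace
step 3: 9 * -4 = -36 -> matches
step 4: push -6: top = -6 -> consistent with the trace
step 5: -36 - -6 = -30 -> the entry is off here
Step 5 is the first one off; corrected, top = -30.

step 5, top = -30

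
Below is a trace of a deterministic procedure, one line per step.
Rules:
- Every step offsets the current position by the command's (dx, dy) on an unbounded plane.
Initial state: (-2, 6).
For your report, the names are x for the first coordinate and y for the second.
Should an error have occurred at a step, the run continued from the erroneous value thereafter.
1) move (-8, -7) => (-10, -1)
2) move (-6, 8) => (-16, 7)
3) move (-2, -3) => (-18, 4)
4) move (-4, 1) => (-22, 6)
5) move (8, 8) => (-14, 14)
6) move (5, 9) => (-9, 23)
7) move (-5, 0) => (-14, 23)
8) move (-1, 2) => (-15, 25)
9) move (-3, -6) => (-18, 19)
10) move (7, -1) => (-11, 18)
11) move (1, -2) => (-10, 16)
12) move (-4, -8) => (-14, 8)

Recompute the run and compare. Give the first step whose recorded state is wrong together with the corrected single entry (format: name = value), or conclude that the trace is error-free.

step 4, y = 5

Recomputing the run from the initial state:
step 1: x = -10, y = -1
step 2: x = -16, y = 7
step 3: x = -18, y = 4
step 4: x = -22, y = 5
step 5: x = -14, y = 13
step 6: x = -9, y = 22
step 7: x = -14, y = 22
step 8: x = -15, y = 24
step 9: x = -18, y = 18
step 10: x = -11, y = 17
step 11: x = -10, y = 15
step 12: x = -14, y = 7
The first disagreement with the trace is at step 4, where the value should be y = 5.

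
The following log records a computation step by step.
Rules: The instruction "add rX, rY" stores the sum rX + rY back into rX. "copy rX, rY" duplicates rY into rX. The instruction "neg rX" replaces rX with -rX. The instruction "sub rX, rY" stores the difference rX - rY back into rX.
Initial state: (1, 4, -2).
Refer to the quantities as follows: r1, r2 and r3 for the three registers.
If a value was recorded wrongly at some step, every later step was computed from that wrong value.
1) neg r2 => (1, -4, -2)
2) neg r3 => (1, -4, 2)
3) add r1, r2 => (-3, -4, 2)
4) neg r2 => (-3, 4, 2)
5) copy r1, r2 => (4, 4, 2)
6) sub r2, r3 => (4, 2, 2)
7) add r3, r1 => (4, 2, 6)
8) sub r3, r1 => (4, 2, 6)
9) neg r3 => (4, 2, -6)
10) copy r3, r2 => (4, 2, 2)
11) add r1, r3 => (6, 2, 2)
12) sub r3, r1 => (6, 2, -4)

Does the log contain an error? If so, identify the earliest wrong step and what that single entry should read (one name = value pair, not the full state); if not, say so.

step 8, r3 = 2

Step 1: r2 = -(4) = -4 — verified.
Step 2: r3 = -(-2) = 2 — no discrepancy.
Step 3: r1 = 1 + -4 = -3 — exactly as logged.
Step 4: r2 = -(-4) = 4 — same as recorded.
Step 5: r1 = 4 — no discrepancy.
Step 6: r2 = 4 - 2 = 2 — confirmed correct.
Step 7: r3 = 2 + 4 = 6 — consistent with the log.
Step 8: r3 = 6 - 4 = 2 — not what was recorded.
That makes step 8 the first incorrect line — r3 = 2 is what it should show.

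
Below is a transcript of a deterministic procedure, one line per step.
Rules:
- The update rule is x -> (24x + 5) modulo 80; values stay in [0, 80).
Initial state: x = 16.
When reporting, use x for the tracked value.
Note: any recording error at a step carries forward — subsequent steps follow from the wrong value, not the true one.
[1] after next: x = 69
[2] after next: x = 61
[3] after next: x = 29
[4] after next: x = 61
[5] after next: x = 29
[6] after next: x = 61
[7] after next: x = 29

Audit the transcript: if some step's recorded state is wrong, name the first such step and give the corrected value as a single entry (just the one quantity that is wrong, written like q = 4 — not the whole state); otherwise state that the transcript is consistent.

no error

Step 1: x = (24*16 + 5) mod 80 = 69 — verified.
Step 2: x = (24*69 + 5) mod 80 = 61 — verified.
Step 3: x = (24*61 + 5) mod 80 = 29 — confirmed correct.
Step 4: x = (24*29 + 5) mod 80 = 61 — exactly as logged.
Step 5: x = (24*61 + 5) mod 80 = 29 — agrees with the transcript.
Step 6: x = (24*29 + 5) mod 80 = 61 — same as recorded.
Step 7: x = (24*61 + 5) mod 80 = 29 — checks out.
The recomputation confirms every line.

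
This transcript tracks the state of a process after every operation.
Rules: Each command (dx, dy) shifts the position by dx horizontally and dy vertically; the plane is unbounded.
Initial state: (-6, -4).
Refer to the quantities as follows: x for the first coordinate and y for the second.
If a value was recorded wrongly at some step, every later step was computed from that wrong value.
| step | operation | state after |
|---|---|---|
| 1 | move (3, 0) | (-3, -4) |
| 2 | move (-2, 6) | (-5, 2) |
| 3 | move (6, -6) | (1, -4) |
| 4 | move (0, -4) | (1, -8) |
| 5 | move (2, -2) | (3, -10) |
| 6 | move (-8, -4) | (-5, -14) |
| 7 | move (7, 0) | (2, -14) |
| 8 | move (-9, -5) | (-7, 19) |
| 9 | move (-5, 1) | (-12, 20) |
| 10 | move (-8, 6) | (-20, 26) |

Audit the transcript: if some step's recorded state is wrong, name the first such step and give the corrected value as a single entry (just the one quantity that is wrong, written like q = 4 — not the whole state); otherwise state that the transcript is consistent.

Step 1: x = -6 + (3) = -3, y = -4 + (0) = -4 — consistent with the transcript.
Step 2: x = -3 + (-2) = -5, y = -4 + (6) = 2 — same as recorded.
Step 3: x = -5 + (6) = 1, y = 2 + (-6) = -4 — consistent with the transcript.
Step 4: x = 1 + (0) = 1, y = -4 + (-4) = -8 — in agreement.
Step 5: x = 1 + (2) = 3, y = -8 + (-2) = -10 — consistent with the transcript.
Step 6: x = 3 + (-8) = -5, y = -10 + (-4) = -14 — same as recorded.
Step 7: x = -5 + (7) = 2, y = -14 + (0) = -14 — exactly as logged.
Step 8: x = 2 + (-9) = -7, y = -14 + (-5) = -19 — the transcript disagrees here.
That makes step 8 the first incorrect line — y = -19 is what it should show.

step 8, y = -19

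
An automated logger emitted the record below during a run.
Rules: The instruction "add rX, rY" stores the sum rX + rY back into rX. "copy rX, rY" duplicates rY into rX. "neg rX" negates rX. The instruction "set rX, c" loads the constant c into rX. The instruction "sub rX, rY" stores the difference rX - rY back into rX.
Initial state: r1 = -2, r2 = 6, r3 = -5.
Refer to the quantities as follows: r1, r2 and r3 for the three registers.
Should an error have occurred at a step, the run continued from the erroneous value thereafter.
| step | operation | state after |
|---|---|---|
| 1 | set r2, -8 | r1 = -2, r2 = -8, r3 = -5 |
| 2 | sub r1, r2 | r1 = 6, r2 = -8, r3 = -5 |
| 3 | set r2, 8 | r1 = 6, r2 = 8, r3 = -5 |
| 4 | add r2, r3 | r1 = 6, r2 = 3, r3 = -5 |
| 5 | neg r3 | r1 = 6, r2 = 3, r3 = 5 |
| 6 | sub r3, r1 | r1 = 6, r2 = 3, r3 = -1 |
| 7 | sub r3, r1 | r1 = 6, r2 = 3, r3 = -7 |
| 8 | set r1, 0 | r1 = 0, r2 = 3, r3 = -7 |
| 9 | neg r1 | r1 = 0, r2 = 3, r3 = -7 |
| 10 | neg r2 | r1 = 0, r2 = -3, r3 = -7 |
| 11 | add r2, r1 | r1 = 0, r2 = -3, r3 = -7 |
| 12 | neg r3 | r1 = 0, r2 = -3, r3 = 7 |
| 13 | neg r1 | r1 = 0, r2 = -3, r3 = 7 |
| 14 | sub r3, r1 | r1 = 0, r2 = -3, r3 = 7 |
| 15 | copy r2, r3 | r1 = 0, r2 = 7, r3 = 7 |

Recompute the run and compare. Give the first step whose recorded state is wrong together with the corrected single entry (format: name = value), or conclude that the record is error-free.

no error

Recomputing the run from the initial state:
step 1: r1 = -2, r2 = -8, r3 = -5
step 2: r1 = 6, r2 = -8, r3 = -5
step 3: r1 = 6, r2 = 8, r3 = -5
step 4: r1 = 6, r2 = 3, r3 = -5
step 5: r1 = 6, r2 = 3, r3 = 5
step 6: r1 = 6, r2 = 3, r3 = -1
step 7: r1 = 6, r2 = 3, r3 = -7
step 8: r1 = 0, r2 = 3, r3 = -7
step 9: r1 = 0, r2 = 3, r3 = -7
step 10: r1 = 0, r2 = -3, r3 = -7
step 11: r1 = 0, r2 = -3, r3 = -7
step 12: r1 = 0, r2 = -3, r3 = 7
step 13: r1 = 0, r2 = -3, r3 = 7
step 14: r1 = 0, r2 = -3, r3 = 7
step 15: r1 = 0, r2 = 7, r3 = 7
This matches the record at every step.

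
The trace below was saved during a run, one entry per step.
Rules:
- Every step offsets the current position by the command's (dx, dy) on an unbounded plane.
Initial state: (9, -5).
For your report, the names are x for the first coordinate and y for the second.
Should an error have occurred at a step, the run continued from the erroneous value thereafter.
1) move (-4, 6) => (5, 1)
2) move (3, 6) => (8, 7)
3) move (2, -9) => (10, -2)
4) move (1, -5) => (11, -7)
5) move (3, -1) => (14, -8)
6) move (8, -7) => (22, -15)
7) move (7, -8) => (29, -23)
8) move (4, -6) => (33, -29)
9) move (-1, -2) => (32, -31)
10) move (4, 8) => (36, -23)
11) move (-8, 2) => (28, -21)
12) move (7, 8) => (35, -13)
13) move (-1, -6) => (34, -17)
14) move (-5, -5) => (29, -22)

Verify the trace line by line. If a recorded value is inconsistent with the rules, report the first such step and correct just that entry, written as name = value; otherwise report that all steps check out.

step 13, y = -19

step 1: x = 9 + (-4) = 5, y = -5 + (6) = 1 -> in agreement
step 2: x = 5 + (3) = 8, y = 1 + (6) = 7 -> verified
step 3: x = 8 + (2) = 10, y = 7 + (-9) = -2 -> no discrepancy
step 4: x = 10 + (1) = 11, y = -2 + (-5) = -7 -> same as recorded
step 5: x = 11 + (3) = 14, y = -7 + (-1) = -8 -> same as recorded
step 6: x = 14 + (8) = 22, y = -8 + (-7) = -15 -> exactly as logged
step 7: x = 22 + (7) = 29, y = -15 + (-8) = -23 -> agrees with the trace
step 8: x = 29 + (4) = 33, y = -23 + (-6) = -29 -> checks out
step 9: x = 33 + (-1) = 32, y = -29 + (-2) = -31 -> confirmed correct
step 10: x = 32 + (4) = 36, y = -31 + (8) = -23 -> no discrepancy
step 11: x = 36 + (-8) = 28, y = -23 + (2) = -21 -> no discrepancy
step 12: x = 28 + (7) = 35, y = -21 + (8) = -13 -> no discrepancy
step 13: x = 35 + (-1) = 34, y = -13 + (-6) = -19 -> the trace has a different value
First deviation found at step 13; the corrected entry is y = -19.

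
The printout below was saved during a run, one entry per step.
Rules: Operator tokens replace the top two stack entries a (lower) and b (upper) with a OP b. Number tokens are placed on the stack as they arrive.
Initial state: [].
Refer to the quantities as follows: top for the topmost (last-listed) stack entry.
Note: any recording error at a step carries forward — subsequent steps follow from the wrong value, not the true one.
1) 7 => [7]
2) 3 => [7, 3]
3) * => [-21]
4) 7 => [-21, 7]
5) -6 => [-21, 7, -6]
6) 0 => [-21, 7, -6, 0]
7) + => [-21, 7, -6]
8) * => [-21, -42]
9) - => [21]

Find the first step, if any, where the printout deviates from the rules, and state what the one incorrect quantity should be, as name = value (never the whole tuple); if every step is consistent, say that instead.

Recomputing the run from the initial state:
step 1: [7]
step 2: [7, 3]
step 3: [21]
step 4: [21, 7]
step 5: [21, 7, -6]
step 6: [21, 7, -6, 0]
step 7: [21, 7, -6]
step 8: [21, -42]
step 9: [63]
The first disagreement with the printout is at step 3, where the value should be top = 21.

step 3, top = 21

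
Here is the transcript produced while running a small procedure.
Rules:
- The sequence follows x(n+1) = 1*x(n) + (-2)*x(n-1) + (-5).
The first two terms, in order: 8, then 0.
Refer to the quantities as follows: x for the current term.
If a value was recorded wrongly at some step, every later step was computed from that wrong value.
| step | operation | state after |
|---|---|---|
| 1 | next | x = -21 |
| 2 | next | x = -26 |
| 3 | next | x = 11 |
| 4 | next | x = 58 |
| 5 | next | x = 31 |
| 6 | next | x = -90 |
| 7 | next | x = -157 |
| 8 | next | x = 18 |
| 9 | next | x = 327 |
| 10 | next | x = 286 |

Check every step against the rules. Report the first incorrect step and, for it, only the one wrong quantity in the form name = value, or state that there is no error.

no error

Recomputing the run from the initial state:
step 1: x = -21
step 2: x = -26
step 3: x = 11
step 4: x = 58
step 5: x = 31
step 6: x = -90
step 7: x = -157
step 8: x = 18
step 9: x = 327
step 10: x = 286
This matches the transcript at every step.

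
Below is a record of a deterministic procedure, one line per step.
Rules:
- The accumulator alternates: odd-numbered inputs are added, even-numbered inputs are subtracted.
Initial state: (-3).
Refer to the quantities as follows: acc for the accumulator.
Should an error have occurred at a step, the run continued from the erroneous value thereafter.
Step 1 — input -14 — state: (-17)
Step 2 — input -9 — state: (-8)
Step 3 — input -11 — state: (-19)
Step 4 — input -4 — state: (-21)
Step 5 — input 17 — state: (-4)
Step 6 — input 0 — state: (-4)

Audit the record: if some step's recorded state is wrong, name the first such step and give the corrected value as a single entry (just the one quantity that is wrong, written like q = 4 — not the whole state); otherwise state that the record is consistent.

step 1: acc = -3 + -14 = -17 -> no discrepancy
step 2: acc = -17 - -9 = -8 -> in agreement
step 3: acc = -8 + -11 = -19 -> matches
step 4: acc = -19 - -4 = -15 -> first mismatch against the record
That makes step 4 the first incorrect line — acc = -15 is what it should show.

step 4, acc = -15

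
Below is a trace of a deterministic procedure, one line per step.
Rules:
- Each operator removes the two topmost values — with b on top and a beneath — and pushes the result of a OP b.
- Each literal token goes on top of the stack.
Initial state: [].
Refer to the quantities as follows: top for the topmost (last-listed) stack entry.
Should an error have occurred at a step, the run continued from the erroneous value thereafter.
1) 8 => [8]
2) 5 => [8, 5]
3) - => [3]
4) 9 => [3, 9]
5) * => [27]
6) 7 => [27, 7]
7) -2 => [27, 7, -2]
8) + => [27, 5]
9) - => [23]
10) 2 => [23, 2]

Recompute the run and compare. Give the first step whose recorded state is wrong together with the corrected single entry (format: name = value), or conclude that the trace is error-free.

Step 1: push 8: top = 8 — in agreement.
Step 2: push 5: top = 5 — checks out.
Step 3: 8 - 5 = 3 — same as recorded.
Step 4: push 9: top = 9 — exactly as logged.
Step 5: 3 * 9 = 27 — checks out.
Step 6: push 7: top = 7 — in agreement.
Step 7: push -2: top = -2 — exactly as logged.
Step 8: 7 + -2 = 5 — verified.
Step 9: 27 - 5 = 22 — the trace has a different value.
The audit stops at step 9: the recorded entry is wrong and should be top = 22.

step 9, top = 22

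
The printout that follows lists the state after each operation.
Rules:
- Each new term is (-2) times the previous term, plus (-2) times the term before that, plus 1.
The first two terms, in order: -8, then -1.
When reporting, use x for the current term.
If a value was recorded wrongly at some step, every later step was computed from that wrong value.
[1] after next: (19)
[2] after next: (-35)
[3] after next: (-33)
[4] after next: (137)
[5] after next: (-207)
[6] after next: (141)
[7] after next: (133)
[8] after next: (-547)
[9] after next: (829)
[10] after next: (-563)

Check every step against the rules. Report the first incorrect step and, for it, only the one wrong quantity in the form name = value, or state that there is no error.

step 3, x = 33

Recomputing the run from the initial state:
step 1: x = 19
step 2: x = -35
step 3: x = 33
step 4: x = 5
step 5: x = -75
step 6: x = 141
step 7: x = -131
step 8: x = -19
step 9: x = 301
step 10: x = -563
The first disagreement with the printout is at step 3, where the value should be x = 33.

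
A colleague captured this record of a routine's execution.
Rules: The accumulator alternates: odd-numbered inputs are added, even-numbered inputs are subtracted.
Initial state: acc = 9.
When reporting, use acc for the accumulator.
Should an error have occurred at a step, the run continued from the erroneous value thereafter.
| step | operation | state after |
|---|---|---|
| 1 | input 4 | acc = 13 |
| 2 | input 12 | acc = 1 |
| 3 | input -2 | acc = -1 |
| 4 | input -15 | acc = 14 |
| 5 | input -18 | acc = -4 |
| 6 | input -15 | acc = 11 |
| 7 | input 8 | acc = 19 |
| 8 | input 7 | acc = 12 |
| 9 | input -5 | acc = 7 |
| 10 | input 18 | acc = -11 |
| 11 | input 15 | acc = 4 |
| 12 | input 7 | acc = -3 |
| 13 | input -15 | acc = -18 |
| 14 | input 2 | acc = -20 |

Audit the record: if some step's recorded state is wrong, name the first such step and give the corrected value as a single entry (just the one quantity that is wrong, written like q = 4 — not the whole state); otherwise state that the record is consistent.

no error

Recomputing the run from the initial state:
step 1: acc = 13
step 2: acc = 1
step 3: acc = -1
step 4: acc = 14
step 5: acc = -4
step 6: acc = 11
step 7: acc = 19
step 8: acc = 12
step 9: acc = 7
step 10: acc = -11
step 11: acc = 4
step 12: acc = -3
step 13: acc = -18
step 14: acc = -20
This matches the record at every step.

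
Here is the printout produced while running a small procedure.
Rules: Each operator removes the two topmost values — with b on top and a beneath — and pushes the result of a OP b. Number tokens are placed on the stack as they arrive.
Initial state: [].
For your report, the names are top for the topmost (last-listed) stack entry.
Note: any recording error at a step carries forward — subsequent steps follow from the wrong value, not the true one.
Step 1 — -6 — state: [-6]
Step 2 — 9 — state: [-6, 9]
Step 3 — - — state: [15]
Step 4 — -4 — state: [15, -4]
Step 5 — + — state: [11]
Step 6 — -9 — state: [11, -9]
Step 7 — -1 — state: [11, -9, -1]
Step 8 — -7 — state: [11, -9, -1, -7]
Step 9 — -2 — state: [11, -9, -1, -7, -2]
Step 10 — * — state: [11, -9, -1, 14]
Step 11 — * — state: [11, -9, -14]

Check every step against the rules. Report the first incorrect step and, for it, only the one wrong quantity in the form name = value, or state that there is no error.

step 3, top = -15

Step 1: push -6: top = -6 — matches.
Step 2: push 9: top = 9 — same as recorded.
Step 3: -6 - 9 = -15 — the printout has a different value.
Conclusion: step 3 carries the first error; the entry should be top = -15.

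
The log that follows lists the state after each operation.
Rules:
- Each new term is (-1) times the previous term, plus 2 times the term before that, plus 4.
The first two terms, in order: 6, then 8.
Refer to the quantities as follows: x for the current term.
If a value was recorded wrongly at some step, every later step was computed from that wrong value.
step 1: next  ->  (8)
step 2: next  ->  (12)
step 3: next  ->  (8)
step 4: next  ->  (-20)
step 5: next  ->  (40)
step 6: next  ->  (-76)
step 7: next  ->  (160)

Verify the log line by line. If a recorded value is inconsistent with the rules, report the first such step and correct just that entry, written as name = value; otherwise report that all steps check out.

step 4, x = 20

Recomputing the run from the initial state:
step 1: x = 8
step 2: x = 12
step 3: x = 8
step 4: x = 20
step 5: x = 0
step 6: x = 44
step 7: x = -40
The first disagreement with the log is at step 4, where the value should be x = 20.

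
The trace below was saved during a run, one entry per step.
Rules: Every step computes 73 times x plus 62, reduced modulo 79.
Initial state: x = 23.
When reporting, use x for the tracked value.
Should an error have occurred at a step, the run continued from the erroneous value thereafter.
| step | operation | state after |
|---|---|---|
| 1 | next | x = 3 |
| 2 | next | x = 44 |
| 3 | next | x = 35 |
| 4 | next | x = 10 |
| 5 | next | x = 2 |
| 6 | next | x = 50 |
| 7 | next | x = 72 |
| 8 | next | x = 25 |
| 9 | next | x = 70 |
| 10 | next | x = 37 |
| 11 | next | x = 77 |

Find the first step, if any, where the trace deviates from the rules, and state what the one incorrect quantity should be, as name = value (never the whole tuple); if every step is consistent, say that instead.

step 7, x = 78

step 1: x = (73*23 + 62) mod 79 = 3 -> verified
step 2: x = (73*3 + 62) mod 79 = 44 -> agrees with the trace
step 3: x = (73*44 + 62) mod 79 = 35 -> agrees with the trace
step 4: x = (73*35 + 62) mod 79 = 10 -> no discrepancy
step 5: x = (73*10 + 62) mod 79 = 2 -> in agreement
step 6: x = (73*2 + 62) mod 79 = 50 -> checks out
step 7: x = (73*50 + 62) mod 79 = 78 -> the recorded entry deviates here
First incorrect step: 7; the correct value is x = 78.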